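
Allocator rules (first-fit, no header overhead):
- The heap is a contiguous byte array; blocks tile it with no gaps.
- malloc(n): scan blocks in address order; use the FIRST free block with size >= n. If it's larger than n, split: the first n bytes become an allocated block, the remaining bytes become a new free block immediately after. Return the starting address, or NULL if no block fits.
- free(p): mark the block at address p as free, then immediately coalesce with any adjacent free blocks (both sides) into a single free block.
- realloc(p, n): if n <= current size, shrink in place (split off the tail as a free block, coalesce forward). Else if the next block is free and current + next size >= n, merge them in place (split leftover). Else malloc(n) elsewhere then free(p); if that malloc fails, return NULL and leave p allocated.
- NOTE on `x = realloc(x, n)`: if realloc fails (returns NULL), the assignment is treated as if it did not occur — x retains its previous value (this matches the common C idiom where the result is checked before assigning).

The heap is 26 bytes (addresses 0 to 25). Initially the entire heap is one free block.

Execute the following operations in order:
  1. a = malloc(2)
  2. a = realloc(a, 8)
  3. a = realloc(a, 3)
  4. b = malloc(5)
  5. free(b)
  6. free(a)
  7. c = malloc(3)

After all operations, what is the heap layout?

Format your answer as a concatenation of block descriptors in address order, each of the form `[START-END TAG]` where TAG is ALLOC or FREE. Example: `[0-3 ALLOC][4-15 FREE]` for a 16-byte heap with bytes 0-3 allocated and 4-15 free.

Op 1: a = malloc(2) -> a = 0; heap: [0-1 ALLOC][2-25 FREE]
Op 2: a = realloc(a, 8) -> a = 0; heap: [0-7 ALLOC][8-25 FREE]
Op 3: a = realloc(a, 3) -> a = 0; heap: [0-2 ALLOC][3-25 FREE]
Op 4: b = malloc(5) -> b = 3; heap: [0-2 ALLOC][3-7 ALLOC][8-25 FREE]
Op 5: free(b) -> (freed b); heap: [0-2 ALLOC][3-25 FREE]
Op 6: free(a) -> (freed a); heap: [0-25 FREE]
Op 7: c = malloc(3) -> c = 0; heap: [0-2 ALLOC][3-25 FREE]

Answer: [0-2 ALLOC][3-25 FREE]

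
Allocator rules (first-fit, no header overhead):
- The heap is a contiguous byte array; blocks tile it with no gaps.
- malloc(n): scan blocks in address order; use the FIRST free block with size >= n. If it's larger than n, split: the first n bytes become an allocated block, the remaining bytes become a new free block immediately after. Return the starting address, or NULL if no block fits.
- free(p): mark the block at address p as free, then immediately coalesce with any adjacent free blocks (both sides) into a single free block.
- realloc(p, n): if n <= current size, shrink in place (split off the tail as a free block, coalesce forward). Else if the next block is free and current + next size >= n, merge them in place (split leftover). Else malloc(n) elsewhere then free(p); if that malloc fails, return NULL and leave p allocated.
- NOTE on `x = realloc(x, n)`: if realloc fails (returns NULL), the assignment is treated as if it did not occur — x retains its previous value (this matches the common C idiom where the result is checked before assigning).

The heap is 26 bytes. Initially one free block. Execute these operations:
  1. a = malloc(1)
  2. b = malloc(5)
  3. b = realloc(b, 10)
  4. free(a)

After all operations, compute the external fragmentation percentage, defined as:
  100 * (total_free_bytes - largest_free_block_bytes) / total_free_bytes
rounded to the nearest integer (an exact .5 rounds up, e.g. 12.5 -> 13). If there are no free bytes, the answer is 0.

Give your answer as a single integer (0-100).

Answer: 6

Derivation:
Op 1: a = malloc(1) -> a = 0; heap: [0-0 ALLOC][1-25 FREE]
Op 2: b = malloc(5) -> b = 1; heap: [0-0 ALLOC][1-5 ALLOC][6-25 FREE]
Op 3: b = realloc(b, 10) -> b = 1; heap: [0-0 ALLOC][1-10 ALLOC][11-25 FREE]
Op 4: free(a) -> (freed a); heap: [0-0 FREE][1-10 ALLOC][11-25 FREE]
Free blocks: [1 15] total_free=16 largest=15 -> 100*(16-15)/16 = 100/16 = 6.25 -> rounds to 6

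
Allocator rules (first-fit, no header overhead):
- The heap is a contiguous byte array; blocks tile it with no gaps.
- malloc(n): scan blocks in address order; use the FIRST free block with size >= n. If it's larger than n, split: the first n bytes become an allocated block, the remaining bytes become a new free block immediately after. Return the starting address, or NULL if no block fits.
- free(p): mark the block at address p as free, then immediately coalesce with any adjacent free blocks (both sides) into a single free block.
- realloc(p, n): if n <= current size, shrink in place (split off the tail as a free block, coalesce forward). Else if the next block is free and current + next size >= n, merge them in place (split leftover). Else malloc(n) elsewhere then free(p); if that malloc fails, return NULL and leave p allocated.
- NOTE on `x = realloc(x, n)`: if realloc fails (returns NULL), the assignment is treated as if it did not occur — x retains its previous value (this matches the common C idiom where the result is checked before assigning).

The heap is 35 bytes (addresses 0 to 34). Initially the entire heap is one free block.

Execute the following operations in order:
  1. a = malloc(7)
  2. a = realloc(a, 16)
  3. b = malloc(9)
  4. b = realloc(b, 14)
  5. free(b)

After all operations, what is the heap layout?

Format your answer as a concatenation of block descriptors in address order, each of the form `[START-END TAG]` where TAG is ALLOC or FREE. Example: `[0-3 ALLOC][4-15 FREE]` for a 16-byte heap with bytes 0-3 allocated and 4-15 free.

Answer: [0-15 ALLOC][16-34 FREE]

Derivation:
Op 1: a = malloc(7) -> a = 0; heap: [0-6 ALLOC][7-34 FREE]
Op 2: a = realloc(a, 16) -> a = 0; heap: [0-15 ALLOC][16-34 FREE]
Op 3: b = malloc(9) -> b = 16; heap: [0-15 ALLOC][16-24 ALLOC][25-34 FREE]
Op 4: b = realloc(b, 14) -> b = 16; heap: [0-15 ALLOC][16-29 ALLOC][30-34 FREE]
Op 5: free(b) -> (freed b); heap: [0-15 ALLOC][16-34 FREE]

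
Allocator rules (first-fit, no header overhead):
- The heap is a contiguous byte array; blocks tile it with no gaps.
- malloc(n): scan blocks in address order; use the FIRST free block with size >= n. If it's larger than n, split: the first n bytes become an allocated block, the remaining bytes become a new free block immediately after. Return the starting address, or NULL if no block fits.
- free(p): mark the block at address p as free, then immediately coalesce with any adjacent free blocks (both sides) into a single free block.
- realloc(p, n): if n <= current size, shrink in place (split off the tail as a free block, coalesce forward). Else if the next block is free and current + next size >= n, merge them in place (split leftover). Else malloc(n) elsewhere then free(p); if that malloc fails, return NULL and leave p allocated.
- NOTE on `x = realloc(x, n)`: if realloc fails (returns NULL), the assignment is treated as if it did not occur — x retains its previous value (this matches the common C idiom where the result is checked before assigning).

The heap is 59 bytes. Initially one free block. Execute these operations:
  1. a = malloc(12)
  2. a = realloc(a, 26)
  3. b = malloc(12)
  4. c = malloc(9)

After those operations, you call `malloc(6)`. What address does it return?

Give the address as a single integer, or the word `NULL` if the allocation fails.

Answer: 47

Derivation:
Op 1: a = malloc(12) -> a = 0; heap: [0-11 ALLOC][12-58 FREE]
Op 2: a = realloc(a, 26) -> a = 0; heap: [0-25 ALLOC][26-58 FREE]
Op 3: b = malloc(12) -> b = 26; heap: [0-25 ALLOC][26-37 ALLOC][38-58 FREE]
Op 4: c = malloc(9) -> c = 38; heap: [0-25 ALLOC][26-37 ALLOC][38-46 ALLOC][47-58 FREE]
malloc(6): first-fit scan over [0-25 ALLOC][26-37 ALLOC][38-46 ALLOC][47-58 FREE] -> 47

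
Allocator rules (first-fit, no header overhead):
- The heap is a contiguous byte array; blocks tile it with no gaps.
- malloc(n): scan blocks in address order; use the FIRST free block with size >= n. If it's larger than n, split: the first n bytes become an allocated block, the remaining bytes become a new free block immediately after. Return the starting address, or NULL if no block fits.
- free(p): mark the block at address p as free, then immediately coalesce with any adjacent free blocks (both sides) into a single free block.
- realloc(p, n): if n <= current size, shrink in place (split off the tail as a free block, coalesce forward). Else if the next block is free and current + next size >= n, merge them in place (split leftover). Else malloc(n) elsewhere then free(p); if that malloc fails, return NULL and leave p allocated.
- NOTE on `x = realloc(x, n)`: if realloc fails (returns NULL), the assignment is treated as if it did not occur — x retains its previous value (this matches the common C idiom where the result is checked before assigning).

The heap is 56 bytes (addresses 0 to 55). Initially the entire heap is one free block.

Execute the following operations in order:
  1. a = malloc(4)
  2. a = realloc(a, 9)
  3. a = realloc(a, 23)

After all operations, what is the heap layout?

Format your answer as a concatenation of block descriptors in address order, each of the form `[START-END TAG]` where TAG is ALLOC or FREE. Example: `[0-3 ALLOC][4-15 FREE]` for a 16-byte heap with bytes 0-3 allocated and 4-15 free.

Op 1: a = malloc(4) -> a = 0; heap: [0-3 ALLOC][4-55 FREE]
Op 2: a = realloc(a, 9) -> a = 0; heap: [0-8 ALLOC][9-55 FREE]
Op 3: a = realloc(a, 23) -> a = 0; heap: [0-22 ALLOC][23-55 FREE]

Answer: [0-22 ALLOC][23-55 FREE]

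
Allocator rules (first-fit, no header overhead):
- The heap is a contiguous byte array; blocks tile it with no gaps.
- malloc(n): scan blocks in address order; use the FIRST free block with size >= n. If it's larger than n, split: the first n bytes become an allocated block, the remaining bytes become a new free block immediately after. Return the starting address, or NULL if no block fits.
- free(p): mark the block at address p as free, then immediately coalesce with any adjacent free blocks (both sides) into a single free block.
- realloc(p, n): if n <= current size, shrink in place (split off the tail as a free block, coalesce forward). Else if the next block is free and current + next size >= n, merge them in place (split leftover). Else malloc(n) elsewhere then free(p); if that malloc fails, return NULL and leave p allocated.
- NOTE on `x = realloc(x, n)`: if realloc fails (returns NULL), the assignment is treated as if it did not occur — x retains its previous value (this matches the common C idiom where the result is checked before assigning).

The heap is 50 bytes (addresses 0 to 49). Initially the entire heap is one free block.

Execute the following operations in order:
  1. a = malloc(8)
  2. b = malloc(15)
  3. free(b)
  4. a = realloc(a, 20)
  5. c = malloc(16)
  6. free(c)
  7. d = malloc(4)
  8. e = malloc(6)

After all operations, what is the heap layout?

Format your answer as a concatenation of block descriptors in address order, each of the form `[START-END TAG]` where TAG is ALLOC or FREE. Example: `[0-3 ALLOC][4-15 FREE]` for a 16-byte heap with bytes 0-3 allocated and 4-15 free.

Answer: [0-19 ALLOC][20-23 ALLOC][24-29 ALLOC][30-49 FREE]

Derivation:
Op 1: a = malloc(8) -> a = 0; heap: [0-7 ALLOC][8-49 FREE]
Op 2: b = malloc(15) -> b = 8; heap: [0-7 ALLOC][8-22 ALLOC][23-49 FREE]
Op 3: free(b) -> (freed b); heap: [0-7 ALLOC][8-49 FREE]
Op 4: a = realloc(a, 20) -> a = 0; heap: [0-19 ALLOC][20-49 FREE]
Op 5: c = malloc(16) -> c = 20; heap: [0-19 ALLOC][20-35 ALLOC][36-49 FREE]
Op 6: free(c) -> (freed c); heap: [0-19 ALLOC][20-49 FREE]
Op 7: d = malloc(4) -> d = 20; heap: [0-19 ALLOC][20-23 ALLOC][24-49 FREE]
Op 8: e = malloc(6) -> e = 24; heap: [0-19 ALLOC][20-23 ALLOC][24-29 ALLOC][30-49 FREE]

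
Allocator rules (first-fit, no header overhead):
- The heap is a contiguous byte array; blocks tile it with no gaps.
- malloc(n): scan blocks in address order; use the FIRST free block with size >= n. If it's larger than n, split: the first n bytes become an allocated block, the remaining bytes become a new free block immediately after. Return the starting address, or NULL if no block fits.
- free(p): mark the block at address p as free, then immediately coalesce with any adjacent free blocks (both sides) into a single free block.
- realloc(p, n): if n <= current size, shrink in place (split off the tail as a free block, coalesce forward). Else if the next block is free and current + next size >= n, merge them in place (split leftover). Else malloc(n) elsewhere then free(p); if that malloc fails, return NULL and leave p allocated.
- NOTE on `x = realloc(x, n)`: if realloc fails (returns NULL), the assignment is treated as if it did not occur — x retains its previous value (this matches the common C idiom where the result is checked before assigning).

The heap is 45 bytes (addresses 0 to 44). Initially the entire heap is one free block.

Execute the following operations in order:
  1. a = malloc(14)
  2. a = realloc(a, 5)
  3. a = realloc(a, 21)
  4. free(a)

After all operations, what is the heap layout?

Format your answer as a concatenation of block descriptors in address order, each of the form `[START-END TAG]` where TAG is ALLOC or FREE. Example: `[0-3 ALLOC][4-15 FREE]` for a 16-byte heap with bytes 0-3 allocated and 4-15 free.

Op 1: a = malloc(14) -> a = 0; heap: [0-13 ALLOC][14-44 FREE]
Op 2: a = realloc(a, 5) -> a = 0; heap: [0-4 ALLOC][5-44 FREE]
Op 3: a = realloc(a, 21) -> a = 0; heap: [0-20 ALLOC][21-44 FREE]
Op 4: free(a) -> (freed a); heap: [0-44 FREE]

Answer: [0-44 FREE]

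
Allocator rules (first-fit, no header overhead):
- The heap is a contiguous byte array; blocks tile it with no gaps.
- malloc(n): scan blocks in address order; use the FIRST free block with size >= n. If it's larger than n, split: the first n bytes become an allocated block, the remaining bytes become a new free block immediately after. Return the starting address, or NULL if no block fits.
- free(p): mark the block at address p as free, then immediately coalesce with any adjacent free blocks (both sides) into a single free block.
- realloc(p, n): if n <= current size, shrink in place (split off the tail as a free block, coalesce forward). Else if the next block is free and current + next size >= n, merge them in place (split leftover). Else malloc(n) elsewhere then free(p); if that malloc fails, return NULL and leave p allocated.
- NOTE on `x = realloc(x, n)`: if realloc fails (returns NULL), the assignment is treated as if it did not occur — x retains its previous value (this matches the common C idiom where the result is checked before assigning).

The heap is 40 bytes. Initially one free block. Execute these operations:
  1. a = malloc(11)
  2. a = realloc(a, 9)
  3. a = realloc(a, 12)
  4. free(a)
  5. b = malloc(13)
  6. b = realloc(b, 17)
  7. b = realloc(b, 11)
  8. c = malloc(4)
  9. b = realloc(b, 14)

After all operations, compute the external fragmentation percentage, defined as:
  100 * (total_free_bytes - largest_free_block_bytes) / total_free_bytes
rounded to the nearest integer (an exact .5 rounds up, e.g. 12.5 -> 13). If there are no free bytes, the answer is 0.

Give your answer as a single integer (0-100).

Op 1: a = malloc(11) -> a = 0; heap: [0-10 ALLOC][11-39 FREE]
Op 2: a = realloc(a, 9) -> a = 0; heap: [0-8 ALLOC][9-39 FREE]
Op 3: a = realloc(a, 12) -> a = 0; heap: [0-11 ALLOC][12-39 FREE]
Op 4: free(a) -> (freed a); heap: [0-39 FREE]
Op 5: b = malloc(13) -> b = 0; heap: [0-12 ALLOC][13-39 FREE]
Op 6: b = realloc(b, 17) -> b = 0; heap: [0-16 ALLOC][17-39 FREE]
Op 7: b = realloc(b, 11) -> b = 0; heap: [0-10 ALLOC][11-39 FREE]
Op 8: c = malloc(4) -> c = 11; heap: [0-10 ALLOC][11-14 ALLOC][15-39 FREE]
Op 9: b = realloc(b, 14) -> b = 15; heap: [0-10 FREE][11-14 ALLOC][15-28 ALLOC][29-39 FREE]
Free blocks: [11 11] total_free=22 largest=11 -> 100*(22-11)/22 = 1100/22 = 50

Answer: 50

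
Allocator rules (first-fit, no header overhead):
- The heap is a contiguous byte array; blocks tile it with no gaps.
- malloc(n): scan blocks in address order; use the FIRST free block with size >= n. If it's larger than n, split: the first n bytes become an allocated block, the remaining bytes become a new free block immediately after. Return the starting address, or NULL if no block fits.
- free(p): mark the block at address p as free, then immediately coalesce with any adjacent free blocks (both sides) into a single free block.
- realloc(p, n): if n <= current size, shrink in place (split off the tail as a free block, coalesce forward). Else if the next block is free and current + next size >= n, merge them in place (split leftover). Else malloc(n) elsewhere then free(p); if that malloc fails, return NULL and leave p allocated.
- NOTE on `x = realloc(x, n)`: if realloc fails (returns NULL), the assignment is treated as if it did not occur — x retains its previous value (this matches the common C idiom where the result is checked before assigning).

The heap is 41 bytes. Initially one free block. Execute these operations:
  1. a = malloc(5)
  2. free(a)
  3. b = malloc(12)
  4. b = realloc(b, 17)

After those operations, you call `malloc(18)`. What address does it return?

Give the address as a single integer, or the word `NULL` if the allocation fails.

Op 1: a = malloc(5) -> a = 0; heap: [0-4 ALLOC][5-40 FREE]
Op 2: free(a) -> (freed a); heap: [0-40 FREE]
Op 3: b = malloc(12) -> b = 0; heap: [0-11 ALLOC][12-40 FREE]
Op 4: b = realloc(b, 17) -> b = 0; heap: [0-16 ALLOC][17-40 FREE]
malloc(18): first-fit scan over [0-16 ALLOC][17-40 FREE] -> 17

Answer: 17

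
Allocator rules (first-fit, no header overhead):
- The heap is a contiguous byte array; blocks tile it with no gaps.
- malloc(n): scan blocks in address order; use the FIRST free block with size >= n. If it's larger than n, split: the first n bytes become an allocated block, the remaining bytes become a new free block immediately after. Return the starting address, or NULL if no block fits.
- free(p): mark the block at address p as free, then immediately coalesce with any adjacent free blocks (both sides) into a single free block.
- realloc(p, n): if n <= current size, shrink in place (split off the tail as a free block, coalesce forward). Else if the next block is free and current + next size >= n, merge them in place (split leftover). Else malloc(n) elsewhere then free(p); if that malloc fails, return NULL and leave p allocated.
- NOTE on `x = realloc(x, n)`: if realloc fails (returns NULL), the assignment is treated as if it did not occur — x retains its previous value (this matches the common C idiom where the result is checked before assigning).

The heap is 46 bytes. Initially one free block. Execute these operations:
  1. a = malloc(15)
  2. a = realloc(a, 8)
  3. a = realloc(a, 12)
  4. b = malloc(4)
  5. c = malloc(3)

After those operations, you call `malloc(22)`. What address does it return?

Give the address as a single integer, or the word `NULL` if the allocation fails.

Answer: 19

Derivation:
Op 1: a = malloc(15) -> a = 0; heap: [0-14 ALLOC][15-45 FREE]
Op 2: a = realloc(a, 8) -> a = 0; heap: [0-7 ALLOC][8-45 FREE]
Op 3: a = realloc(a, 12) -> a = 0; heap: [0-11 ALLOC][12-45 FREE]
Op 4: b = malloc(4) -> b = 12; heap: [0-11 ALLOC][12-15 ALLOC][16-45 FREE]
Op 5: c = malloc(3) -> c = 16; heap: [0-11 ALLOC][12-15 ALLOC][16-18 ALLOC][19-45 FREE]
malloc(22): first-fit scan over [0-11 ALLOC][12-15 ALLOC][16-18 ALLOC][19-45 FREE] -> 19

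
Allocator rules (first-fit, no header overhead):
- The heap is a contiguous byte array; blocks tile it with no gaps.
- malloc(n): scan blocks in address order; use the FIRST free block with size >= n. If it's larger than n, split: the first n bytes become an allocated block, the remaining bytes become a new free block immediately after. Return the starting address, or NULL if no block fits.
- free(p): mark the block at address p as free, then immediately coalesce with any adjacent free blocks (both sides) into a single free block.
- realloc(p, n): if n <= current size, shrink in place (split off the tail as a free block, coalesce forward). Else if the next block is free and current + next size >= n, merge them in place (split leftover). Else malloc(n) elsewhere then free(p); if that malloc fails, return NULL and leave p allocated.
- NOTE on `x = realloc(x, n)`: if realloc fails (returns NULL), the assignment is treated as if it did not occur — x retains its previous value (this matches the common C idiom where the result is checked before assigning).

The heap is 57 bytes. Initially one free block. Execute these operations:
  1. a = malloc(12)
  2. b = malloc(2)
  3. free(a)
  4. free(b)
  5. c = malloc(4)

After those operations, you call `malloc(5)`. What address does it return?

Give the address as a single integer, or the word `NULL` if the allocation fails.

Op 1: a = malloc(12) -> a = 0; heap: [0-11 ALLOC][12-56 FREE]
Op 2: b = malloc(2) -> b = 12; heap: [0-11 ALLOC][12-13 ALLOC][14-56 FREE]
Op 3: free(a) -> (freed a); heap: [0-11 FREE][12-13 ALLOC][14-56 FREE]
Op 4: free(b) -> (freed b); heap: [0-56 FREE]
Op 5: c = malloc(4) -> c = 0; heap: [0-3 ALLOC][4-56 FREE]
malloc(5): first-fit scan over [0-3 ALLOC][4-56 FREE] -> 4

Answer: 4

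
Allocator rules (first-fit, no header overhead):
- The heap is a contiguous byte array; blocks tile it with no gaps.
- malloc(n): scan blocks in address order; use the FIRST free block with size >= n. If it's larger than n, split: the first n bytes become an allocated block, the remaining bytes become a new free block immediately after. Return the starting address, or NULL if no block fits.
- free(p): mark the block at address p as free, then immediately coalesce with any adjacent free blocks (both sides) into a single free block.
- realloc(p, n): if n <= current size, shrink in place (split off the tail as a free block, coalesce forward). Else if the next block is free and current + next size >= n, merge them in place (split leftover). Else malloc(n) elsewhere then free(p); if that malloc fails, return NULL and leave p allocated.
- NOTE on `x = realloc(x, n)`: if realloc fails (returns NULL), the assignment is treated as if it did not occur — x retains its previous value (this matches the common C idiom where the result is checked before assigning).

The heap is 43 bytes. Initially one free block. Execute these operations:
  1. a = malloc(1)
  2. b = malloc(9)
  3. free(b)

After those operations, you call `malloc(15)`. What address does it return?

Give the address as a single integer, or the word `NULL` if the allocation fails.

Op 1: a = malloc(1) -> a = 0; heap: [0-0 ALLOC][1-42 FREE]
Op 2: b = malloc(9) -> b = 1; heap: [0-0 ALLOC][1-9 ALLOC][10-42 FREE]
Op 3: free(b) -> (freed b); heap: [0-0 ALLOC][1-42 FREE]
malloc(15): first-fit scan over [0-0 ALLOC][1-42 FREE] -> 1

Answer: 1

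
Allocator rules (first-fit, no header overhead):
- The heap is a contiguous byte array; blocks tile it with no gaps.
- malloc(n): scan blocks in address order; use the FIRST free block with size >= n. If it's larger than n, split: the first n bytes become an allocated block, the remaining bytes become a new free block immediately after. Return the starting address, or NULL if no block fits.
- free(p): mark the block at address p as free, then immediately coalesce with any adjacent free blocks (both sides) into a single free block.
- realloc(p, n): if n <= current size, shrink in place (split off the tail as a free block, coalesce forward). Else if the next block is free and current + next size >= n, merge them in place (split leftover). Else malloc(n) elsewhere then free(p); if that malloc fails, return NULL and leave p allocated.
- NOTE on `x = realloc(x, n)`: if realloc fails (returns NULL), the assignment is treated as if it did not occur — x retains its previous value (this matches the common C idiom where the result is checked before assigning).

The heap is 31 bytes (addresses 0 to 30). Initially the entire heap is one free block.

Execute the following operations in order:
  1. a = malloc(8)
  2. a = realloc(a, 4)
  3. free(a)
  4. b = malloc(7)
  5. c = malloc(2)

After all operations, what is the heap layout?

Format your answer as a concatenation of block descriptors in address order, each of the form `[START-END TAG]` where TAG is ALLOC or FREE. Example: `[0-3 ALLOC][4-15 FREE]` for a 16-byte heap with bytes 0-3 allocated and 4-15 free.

Op 1: a = malloc(8) -> a = 0; heap: [0-7 ALLOC][8-30 FREE]
Op 2: a = realloc(a, 4) -> a = 0; heap: [0-3 ALLOC][4-30 FREE]
Op 3: free(a) -> (freed a); heap: [0-30 FREE]
Op 4: b = malloc(7) -> b = 0; heap: [0-6 ALLOC][7-30 FREE]
Op 5: c = malloc(2) -> c = 7; heap: [0-6 ALLOC][7-8 ALLOC][9-30 FREE]

Answer: [0-6 ALLOC][7-8 ALLOC][9-30 FREE]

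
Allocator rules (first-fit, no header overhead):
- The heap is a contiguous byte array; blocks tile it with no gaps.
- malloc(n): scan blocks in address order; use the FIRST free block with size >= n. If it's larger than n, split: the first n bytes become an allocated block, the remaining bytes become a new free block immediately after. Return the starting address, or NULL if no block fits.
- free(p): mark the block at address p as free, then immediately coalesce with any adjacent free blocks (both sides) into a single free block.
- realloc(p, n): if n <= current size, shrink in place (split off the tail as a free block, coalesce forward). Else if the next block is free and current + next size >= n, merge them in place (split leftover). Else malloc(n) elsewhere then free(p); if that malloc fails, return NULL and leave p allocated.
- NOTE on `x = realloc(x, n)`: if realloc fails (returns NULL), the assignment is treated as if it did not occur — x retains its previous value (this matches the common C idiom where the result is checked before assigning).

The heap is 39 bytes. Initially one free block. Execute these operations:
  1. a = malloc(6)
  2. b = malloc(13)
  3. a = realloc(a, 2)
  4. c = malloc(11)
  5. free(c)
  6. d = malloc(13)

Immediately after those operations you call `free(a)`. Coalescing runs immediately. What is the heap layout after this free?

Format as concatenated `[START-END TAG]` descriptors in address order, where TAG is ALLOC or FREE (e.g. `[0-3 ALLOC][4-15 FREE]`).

Op 1: a = malloc(6) -> a = 0; heap: [0-5 ALLOC][6-38 FREE]
Op 2: b = malloc(13) -> b = 6; heap: [0-5 ALLOC][6-18 ALLOC][19-38 FREE]
Op 3: a = realloc(a, 2) -> a = 0; heap: [0-1 ALLOC][2-5 FREE][6-18 ALLOC][19-38 FREE]
Op 4: c = malloc(11) -> c = 19; heap: [0-1 ALLOC][2-5 FREE][6-18 ALLOC][19-29 ALLOC][30-38 FREE]
Op 5: free(c) -> (freed c); heap: [0-1 ALLOC][2-5 FREE][6-18 ALLOC][19-38 FREE]
Op 6: d = malloc(13) -> d = 19; heap: [0-1 ALLOC][2-5 FREE][6-18 ALLOC][19-31 ALLOC][32-38 FREE]
free(a): a = 0 -> block [0-1 ALLOC]; mark free, coalesce with adjacent free neighbors -> [0-5 FREE][6-18 ALLOC][19-31 ALLOC][32-38 FREE]

Answer: [0-5 FREE][6-18 ALLOC][19-31 ALLOC][32-38 FREE]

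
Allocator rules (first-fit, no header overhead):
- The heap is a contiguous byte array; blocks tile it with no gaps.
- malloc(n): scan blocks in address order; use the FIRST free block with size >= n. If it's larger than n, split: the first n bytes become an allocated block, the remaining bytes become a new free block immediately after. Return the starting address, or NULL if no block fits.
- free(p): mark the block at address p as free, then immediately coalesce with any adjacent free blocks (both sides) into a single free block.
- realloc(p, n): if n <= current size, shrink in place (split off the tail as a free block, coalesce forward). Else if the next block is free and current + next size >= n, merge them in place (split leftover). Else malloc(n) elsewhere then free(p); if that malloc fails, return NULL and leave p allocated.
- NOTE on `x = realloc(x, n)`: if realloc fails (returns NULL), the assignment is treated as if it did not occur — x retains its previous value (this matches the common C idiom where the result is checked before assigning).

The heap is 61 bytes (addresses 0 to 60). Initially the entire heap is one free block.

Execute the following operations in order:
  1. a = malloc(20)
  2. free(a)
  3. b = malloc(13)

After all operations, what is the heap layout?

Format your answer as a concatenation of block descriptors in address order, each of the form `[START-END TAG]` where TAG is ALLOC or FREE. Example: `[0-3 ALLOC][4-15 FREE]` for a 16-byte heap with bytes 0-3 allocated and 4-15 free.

Op 1: a = malloc(20) -> a = 0; heap: [0-19 ALLOC][20-60 FREE]
Op 2: free(a) -> (freed a); heap: [0-60 FREE]
Op 3: b = malloc(13) -> b = 0; heap: [0-12 ALLOC][13-60 FREE]

Answer: [0-12 ALLOC][13-60 FREE]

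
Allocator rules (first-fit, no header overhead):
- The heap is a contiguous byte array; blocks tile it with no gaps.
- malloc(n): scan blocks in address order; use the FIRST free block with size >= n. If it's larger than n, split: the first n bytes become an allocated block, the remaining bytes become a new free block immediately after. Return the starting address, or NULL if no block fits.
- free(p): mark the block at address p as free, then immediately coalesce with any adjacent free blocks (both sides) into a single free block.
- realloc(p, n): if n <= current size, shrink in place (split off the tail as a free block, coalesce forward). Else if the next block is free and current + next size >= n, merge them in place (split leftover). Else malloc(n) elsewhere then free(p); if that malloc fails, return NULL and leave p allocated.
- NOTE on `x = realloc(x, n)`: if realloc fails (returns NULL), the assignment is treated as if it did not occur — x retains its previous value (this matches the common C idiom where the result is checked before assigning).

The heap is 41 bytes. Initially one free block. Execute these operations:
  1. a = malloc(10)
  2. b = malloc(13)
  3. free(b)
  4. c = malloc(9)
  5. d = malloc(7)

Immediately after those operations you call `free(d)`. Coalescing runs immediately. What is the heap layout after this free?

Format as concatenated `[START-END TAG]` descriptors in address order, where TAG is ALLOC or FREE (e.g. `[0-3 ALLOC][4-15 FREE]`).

Op 1: a = malloc(10) -> a = 0; heap: [0-9 ALLOC][10-40 FREE]
Op 2: b = malloc(13) -> b = 10; heap: [0-9 ALLOC][10-22 ALLOC][23-40 FREE]
Op 3: free(b) -> (freed b); heap: [0-9 ALLOC][10-40 FREE]
Op 4: c = malloc(9) -> c = 10; heap: [0-9 ALLOC][10-18 ALLOC][19-40 FREE]
Op 5: d = malloc(7) -> d = 19; heap: [0-9 ALLOC][10-18 ALLOC][19-25 ALLOC][26-40 FREE]
free(d): d = 19 -> block [19-25 ALLOC]; mark free, coalesce with adjacent free neighbors -> [0-9 ALLOC][10-18 ALLOC][19-40 FREE]

Answer: [0-9 ALLOC][10-18 ALLOC][19-40 FREE]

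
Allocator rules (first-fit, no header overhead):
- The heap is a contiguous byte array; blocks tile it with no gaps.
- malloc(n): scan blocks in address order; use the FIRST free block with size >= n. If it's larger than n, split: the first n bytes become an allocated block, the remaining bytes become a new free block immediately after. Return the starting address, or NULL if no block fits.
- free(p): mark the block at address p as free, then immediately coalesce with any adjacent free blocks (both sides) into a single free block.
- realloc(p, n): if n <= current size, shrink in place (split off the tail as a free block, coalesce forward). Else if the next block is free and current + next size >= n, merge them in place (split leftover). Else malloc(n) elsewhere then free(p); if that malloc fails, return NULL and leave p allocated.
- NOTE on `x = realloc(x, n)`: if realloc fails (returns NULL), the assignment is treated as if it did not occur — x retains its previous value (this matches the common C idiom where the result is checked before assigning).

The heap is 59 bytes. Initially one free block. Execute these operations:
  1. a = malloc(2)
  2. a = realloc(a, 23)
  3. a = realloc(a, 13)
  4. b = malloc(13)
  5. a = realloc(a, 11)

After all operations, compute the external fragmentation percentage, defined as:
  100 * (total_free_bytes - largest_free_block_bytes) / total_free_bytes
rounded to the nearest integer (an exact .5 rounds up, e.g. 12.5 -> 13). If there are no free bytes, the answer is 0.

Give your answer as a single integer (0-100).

Answer: 6

Derivation:
Op 1: a = malloc(2) -> a = 0; heap: [0-1 ALLOC][2-58 FREE]
Op 2: a = realloc(a, 23) -> a = 0; heap: [0-22 ALLOC][23-58 FREE]
Op 3: a = realloc(a, 13) -> a = 0; heap: [0-12 ALLOC][13-58 FREE]
Op 4: b = malloc(13) -> b = 13; heap: [0-12 ALLOC][13-25 ALLOC][26-58 FREE]
Op 5: a = realloc(a, 11) -> a = 0; heap: [0-10 ALLOC][11-12 FREE][13-25 ALLOC][26-58 FREE]
Free blocks: [2 33] total_free=35 largest=33 -> 100*(35-33)/35 = 200/35 ≈ 5.714 -> rounds to 6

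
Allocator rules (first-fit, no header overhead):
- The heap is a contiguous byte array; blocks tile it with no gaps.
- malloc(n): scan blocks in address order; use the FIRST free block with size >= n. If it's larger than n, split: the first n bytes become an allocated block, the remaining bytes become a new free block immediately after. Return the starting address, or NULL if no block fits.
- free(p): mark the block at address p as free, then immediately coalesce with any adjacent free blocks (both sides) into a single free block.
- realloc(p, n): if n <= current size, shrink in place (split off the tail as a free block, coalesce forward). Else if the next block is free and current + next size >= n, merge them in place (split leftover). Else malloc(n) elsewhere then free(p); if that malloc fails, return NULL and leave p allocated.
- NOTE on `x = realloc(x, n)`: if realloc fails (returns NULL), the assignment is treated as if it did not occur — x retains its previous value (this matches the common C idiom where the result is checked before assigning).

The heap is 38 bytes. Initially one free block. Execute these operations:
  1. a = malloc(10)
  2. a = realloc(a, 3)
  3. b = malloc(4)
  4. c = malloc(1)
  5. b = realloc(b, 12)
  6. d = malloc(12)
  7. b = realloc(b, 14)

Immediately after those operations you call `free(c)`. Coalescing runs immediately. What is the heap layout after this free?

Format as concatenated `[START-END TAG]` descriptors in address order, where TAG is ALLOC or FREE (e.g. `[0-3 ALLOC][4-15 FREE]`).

Answer: [0-2 ALLOC][3-7 FREE][8-19 ALLOC][20-31 ALLOC][32-37 FREE]

Derivation:
Op 1: a = malloc(10) -> a = 0; heap: [0-9 ALLOC][10-37 FREE]
Op 2: a = realloc(a, 3) -> a = 0; heap: [0-2 ALLOC][3-37 FREE]
Op 3: b = malloc(4) -> b = 3; heap: [0-2 ALLOC][3-6 ALLOC][7-37 FREE]
Op 4: c = malloc(1) -> c = 7; heap: [0-2 ALLOC][3-6 ALLOC][7-7 ALLOC][8-37 FREE]
Op 5: b = realloc(b, 12) -> b = 8; heap: [0-2 ALLOC][3-6 FREE][7-7 ALLOC][8-19 ALLOC][20-37 FREE]
Op 6: d = malloc(12) -> d = 20; heap: [0-2 ALLOC][3-6 FREE][7-7 ALLOC][8-19 ALLOC][20-31 ALLOC][32-37 FREE]
Op 7: b = realloc(b, 14) -> NULL (b unchanged); heap: [0-2 ALLOC][3-6 FREE][7-7 ALLOC][8-19 ALLOC][20-31 ALLOC][32-37 FREE]
free(c): c = 7 -> block [7-7 ALLOC]; mark free, coalesce with adjacent free neighbors -> [0-2 ALLOC][3-7 FREE][8-19 ALLOC][20-31 ALLOC][32-37 FREE]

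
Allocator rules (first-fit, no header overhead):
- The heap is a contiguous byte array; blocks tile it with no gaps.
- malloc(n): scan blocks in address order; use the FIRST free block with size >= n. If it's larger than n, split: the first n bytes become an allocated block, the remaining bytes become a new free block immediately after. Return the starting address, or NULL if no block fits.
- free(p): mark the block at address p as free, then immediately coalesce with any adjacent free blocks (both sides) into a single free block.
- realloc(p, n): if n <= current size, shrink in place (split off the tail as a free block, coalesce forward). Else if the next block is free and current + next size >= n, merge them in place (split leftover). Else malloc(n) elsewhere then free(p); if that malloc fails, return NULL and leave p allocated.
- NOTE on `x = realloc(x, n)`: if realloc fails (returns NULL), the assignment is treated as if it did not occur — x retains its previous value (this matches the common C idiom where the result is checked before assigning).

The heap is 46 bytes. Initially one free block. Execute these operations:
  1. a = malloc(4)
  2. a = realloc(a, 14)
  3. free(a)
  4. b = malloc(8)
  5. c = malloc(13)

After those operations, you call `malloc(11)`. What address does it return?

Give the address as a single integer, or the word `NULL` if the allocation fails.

Op 1: a = malloc(4) -> a = 0; heap: [0-3 ALLOC][4-45 FREE]
Op 2: a = realloc(a, 14) -> a = 0; heap: [0-13 ALLOC][14-45 FREE]
Op 3: free(a) -> (freed a); heap: [0-45 FREE]
Op 4: b = malloc(8) -> b = 0; heap: [0-7 ALLOC][8-45 FREE]
Op 5: c = malloc(13) -> c = 8; heap: [0-7 ALLOC][8-20 ALLOC][21-45 FREE]
malloc(11): first-fit scan over [0-7 ALLOC][8-20 ALLOC][21-45 FREE] -> 21

Answer: 21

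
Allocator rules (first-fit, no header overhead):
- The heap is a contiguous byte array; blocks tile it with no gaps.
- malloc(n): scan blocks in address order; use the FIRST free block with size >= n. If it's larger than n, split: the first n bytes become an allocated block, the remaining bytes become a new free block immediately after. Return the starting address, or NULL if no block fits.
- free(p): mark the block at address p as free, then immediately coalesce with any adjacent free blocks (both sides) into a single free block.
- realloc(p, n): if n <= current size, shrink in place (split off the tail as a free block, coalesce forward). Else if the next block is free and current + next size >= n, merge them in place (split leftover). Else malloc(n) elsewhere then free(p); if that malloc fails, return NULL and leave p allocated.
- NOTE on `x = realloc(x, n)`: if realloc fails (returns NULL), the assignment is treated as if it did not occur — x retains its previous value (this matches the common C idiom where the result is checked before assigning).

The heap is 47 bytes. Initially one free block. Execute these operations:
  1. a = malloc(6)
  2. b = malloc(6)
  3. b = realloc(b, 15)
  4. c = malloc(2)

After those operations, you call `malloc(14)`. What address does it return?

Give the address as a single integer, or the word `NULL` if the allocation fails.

Op 1: a = malloc(6) -> a = 0; heap: [0-5 ALLOC][6-46 FREE]
Op 2: b = malloc(6) -> b = 6; heap: [0-5 ALLOC][6-11 ALLOC][12-46 FREE]
Op 3: b = realloc(b, 15) -> b = 6; heap: [0-5 ALLOC][6-20 ALLOC][21-46 FREE]
Op 4: c = malloc(2) -> c = 21; heap: [0-5 ALLOC][6-20 ALLOC][21-22 ALLOC][23-46 FREE]
malloc(14): first-fit scan over [0-5 ALLOC][6-20 ALLOC][21-22 ALLOC][23-46 FREE] -> 23

Answer: 23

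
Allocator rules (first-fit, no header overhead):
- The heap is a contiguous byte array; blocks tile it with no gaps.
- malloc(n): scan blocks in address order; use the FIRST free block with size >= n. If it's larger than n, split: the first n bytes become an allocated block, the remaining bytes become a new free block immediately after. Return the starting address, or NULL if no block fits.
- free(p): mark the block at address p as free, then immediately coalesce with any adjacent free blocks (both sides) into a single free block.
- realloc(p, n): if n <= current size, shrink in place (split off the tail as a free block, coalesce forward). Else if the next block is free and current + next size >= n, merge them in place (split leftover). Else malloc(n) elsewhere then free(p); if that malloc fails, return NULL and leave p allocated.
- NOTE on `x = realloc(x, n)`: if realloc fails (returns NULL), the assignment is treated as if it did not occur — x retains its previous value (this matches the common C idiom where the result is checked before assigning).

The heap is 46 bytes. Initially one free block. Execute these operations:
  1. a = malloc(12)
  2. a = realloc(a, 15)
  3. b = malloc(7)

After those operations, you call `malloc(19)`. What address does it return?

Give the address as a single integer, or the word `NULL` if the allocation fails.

Answer: 22

Derivation:
Op 1: a = malloc(12) -> a = 0; heap: [0-11 ALLOC][12-45 FREE]
Op 2: a = realloc(a, 15) -> a = 0; heap: [0-14 ALLOC][15-45 FREE]
Op 3: b = malloc(7) -> b = 15; heap: [0-14 ALLOC][15-21 ALLOC][22-45 FREE]
malloc(19): first-fit scan over [0-14 ALLOC][15-21 ALLOC][22-45 FREE] -> 22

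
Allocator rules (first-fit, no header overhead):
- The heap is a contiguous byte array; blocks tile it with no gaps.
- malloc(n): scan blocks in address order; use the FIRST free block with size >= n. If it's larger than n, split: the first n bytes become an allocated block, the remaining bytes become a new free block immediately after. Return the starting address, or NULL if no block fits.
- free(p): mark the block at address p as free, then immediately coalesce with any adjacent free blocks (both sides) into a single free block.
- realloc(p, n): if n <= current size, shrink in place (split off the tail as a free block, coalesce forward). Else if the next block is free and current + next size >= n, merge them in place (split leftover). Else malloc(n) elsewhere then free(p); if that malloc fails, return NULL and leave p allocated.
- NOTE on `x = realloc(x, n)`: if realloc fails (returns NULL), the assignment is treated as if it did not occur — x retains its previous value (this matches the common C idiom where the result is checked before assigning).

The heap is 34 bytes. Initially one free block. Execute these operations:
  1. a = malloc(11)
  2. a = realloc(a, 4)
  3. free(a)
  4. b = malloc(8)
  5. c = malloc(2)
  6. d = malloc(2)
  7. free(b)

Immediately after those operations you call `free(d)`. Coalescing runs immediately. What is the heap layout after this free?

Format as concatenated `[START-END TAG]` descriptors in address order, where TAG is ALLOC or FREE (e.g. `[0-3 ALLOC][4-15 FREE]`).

Op 1: a = malloc(11) -> a = 0; heap: [0-10 ALLOC][11-33 FREE]
Op 2: a = realloc(a, 4) -> a = 0; heap: [0-3 ALLOC][4-33 FREE]
Op 3: free(a) -> (freed a); heap: [0-33 FREE]
Op 4: b = malloc(8) -> b = 0; heap: [0-7 ALLOC][8-33 FREE]
Op 5: c = malloc(2) -> c = 8; heap: [0-7 ALLOC][8-9 ALLOC][10-33 FREE]
Op 6: d = malloc(2) -> d = 10; heap: [0-7 ALLOC][8-9 ALLOC][10-11 ALLOC][12-33 FREE]
Op 7: free(b) -> (freed b); heap: [0-7 FREE][8-9 ALLOC][10-11 ALLOC][12-33 FREE]
free(d): d = 10 -> block [10-11 ALLOC]; mark free, coalesce with adjacent free neighbors -> [0-7 FREE][8-9 ALLOC][10-33 FREE]

Answer: [0-7 FREE][8-9 ALLOC][10-33 FREE]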